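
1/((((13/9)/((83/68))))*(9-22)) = -747/11492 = -0.07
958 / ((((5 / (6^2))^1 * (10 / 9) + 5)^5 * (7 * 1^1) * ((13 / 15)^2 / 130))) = 1924035526747008 / 295504267255925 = 6.51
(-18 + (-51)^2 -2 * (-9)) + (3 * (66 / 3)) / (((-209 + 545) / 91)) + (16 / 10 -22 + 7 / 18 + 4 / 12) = 935711 / 360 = 2599.20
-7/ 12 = -0.58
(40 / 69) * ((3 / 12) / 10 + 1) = 41 / 69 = 0.59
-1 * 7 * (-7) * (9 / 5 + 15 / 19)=126.88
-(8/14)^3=-64/343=-0.19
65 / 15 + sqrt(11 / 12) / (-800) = 13 / 3- sqrt(33) / 4800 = 4.33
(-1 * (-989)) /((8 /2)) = 989 /4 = 247.25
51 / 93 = 17 / 31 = 0.55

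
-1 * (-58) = 58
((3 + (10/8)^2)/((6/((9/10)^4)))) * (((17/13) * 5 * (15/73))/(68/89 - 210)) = -9926793/3098700800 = -0.00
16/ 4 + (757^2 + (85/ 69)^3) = 188253682102/ 328509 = 573054.87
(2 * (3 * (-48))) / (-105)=96 / 35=2.74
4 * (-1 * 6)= -24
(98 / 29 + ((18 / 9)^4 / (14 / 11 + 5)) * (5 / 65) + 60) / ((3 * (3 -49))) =-826895 / 1794897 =-0.46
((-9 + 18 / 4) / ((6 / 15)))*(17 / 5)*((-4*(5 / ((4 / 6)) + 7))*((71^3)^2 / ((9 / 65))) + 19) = 2052486799123495.75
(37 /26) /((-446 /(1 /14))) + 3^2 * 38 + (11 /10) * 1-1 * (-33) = 305287707 /811720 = 376.10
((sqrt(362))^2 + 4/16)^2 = 2099601/16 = 131225.06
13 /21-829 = -17396 /21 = -828.38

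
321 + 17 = 338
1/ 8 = 0.12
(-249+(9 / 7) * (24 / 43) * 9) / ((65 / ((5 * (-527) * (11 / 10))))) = 84641997 / 7826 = 10815.49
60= 60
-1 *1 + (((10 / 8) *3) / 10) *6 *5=41 / 4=10.25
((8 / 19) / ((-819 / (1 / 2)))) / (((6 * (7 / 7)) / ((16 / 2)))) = -16 / 46683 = -0.00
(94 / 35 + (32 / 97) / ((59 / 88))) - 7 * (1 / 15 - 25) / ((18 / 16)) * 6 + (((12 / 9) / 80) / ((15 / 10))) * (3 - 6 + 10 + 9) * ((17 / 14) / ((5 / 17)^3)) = 212387445982 / 225343125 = 942.51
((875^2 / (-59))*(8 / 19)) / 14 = -437500 / 1121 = -390.28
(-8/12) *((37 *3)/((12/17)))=-629/6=-104.83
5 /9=0.56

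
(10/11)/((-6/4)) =-20/33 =-0.61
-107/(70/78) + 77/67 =-276896/2345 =-118.08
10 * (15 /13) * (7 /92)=525 /598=0.88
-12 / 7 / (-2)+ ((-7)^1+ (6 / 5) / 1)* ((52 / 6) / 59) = 32 / 6195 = 0.01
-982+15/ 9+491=-1468/ 3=-489.33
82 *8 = 656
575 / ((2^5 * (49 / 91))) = 7475 / 224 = 33.37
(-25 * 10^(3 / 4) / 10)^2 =125 * sqrt(10) / 2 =197.64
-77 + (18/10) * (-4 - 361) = -734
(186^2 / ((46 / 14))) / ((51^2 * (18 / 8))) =107632 / 59823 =1.80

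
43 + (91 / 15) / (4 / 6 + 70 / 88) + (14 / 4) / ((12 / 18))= 202261 / 3860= 52.40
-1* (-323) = 323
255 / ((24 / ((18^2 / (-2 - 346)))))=-2295 / 232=-9.89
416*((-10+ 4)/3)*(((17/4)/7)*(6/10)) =-10608/35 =-303.09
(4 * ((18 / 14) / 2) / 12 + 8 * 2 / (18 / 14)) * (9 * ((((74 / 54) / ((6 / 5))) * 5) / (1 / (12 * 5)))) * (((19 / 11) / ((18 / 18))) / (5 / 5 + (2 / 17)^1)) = 11400625 / 189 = 60320.77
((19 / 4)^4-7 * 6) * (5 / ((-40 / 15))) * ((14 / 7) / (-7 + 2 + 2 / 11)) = 363.52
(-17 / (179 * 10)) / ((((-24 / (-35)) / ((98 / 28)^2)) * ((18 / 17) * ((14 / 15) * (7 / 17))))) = -171955 / 412416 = -0.42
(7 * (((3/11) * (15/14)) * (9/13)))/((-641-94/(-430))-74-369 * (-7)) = 29025/38292254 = 0.00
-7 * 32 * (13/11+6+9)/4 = -9968/11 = -906.18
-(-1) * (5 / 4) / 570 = 1 / 456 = 0.00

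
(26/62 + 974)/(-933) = -10069/9641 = -1.04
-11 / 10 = -1.10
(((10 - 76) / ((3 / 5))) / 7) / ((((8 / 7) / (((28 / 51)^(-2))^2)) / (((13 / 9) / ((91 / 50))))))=-1033572375 / 8605184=-120.11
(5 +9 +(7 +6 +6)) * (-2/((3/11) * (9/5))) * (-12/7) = 4840/21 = 230.48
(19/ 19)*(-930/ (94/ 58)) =-26970/ 47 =-573.83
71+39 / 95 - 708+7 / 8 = -483143 / 760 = -635.71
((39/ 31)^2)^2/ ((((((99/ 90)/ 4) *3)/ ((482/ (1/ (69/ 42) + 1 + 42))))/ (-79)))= -27014636628720/ 10189207193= -2651.30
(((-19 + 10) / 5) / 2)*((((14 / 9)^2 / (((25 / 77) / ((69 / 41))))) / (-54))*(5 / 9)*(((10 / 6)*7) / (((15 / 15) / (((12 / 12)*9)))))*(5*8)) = 4859624 / 9963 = 487.77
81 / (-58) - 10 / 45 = -1.62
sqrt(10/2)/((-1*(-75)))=sqrt(5)/75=0.03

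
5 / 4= 1.25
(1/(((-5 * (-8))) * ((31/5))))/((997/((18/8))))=9/989024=0.00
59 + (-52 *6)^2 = 97403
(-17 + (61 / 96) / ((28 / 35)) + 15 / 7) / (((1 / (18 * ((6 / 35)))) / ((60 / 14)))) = -1020627 / 5488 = -185.97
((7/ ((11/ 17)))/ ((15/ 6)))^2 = 56644/ 3025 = 18.73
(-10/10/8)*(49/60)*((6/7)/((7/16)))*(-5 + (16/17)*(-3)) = 1.56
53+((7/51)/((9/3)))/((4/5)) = 32471/612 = 53.06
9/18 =1/2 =0.50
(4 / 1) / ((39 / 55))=220 / 39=5.64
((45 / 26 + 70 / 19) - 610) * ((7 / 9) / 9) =-232295 / 4446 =-52.25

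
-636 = -636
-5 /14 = -0.36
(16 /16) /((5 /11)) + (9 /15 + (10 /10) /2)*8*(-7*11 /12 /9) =-110 /27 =-4.07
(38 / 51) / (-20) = -19 / 510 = -0.04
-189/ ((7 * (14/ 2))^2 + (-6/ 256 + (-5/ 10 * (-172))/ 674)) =-8152704/ 103574029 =-0.08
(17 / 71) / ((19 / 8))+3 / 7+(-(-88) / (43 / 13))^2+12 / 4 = 12420017520 / 17460107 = 711.34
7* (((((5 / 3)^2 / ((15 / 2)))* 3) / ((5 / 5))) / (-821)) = -70 / 7389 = -0.01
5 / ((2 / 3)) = 15 / 2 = 7.50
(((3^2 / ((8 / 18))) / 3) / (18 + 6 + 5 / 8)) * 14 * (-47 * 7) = -248724 / 197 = -1262.56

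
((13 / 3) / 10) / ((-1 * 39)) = -1 / 90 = -0.01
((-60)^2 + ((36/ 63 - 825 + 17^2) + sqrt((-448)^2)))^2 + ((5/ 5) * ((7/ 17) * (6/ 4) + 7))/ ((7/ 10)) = 10277694713/ 833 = 12338168.92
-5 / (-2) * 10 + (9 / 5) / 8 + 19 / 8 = 138 / 5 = 27.60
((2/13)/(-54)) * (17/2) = -17/702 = -0.02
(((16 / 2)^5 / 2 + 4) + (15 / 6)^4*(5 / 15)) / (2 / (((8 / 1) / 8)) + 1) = 787249 / 144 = 5467.01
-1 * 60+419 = 359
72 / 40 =9 / 5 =1.80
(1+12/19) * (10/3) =310/57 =5.44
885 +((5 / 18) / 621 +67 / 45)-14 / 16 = 197987941 / 223560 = 885.61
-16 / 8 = -2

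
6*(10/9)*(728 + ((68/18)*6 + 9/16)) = 5008.19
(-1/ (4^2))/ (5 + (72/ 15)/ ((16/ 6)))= -0.01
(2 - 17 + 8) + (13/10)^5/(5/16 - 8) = -5752543/768750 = -7.48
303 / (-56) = -303 / 56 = -5.41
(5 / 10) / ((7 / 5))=5 / 14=0.36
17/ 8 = 2.12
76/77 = 0.99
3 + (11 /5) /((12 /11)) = 301 /60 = 5.02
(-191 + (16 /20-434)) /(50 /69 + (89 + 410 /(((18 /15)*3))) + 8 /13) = -3.06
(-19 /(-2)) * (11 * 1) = 209 /2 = 104.50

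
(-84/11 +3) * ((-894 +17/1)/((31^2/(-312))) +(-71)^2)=-23729025/961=-24692.01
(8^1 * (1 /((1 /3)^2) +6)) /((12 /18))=180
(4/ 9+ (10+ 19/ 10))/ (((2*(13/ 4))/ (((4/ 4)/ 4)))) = 1111/ 2340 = 0.47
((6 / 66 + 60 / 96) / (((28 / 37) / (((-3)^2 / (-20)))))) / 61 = -2997 / 429440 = -0.01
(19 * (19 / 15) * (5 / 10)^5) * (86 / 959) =15523 / 230160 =0.07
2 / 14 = 1 / 7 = 0.14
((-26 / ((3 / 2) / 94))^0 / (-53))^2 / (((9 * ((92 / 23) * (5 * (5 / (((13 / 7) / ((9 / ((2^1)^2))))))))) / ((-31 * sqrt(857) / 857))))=-403 * sqrt(857) / 34123661775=-0.00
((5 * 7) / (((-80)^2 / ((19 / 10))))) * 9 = 1197 / 12800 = 0.09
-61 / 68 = -0.90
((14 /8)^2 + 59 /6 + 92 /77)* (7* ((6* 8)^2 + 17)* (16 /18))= 10988669 /54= 203493.87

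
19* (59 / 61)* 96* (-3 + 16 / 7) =-1260.14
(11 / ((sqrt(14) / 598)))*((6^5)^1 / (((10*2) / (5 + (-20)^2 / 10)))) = 57544344*sqrt(14) / 7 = 30758745.68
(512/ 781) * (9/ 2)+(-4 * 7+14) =-8630/ 781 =-11.05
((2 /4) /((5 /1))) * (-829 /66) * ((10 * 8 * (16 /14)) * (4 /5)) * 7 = -106112 /165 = -643.10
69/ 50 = 1.38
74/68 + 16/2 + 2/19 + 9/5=35509/3230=10.99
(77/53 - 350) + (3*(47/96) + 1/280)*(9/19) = -392318867/1127840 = -347.85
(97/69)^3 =2.78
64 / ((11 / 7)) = 40.73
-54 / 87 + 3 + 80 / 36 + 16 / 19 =26995 / 4959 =5.44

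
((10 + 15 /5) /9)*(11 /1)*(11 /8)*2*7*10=55055 /18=3058.61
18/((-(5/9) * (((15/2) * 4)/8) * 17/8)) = -1728/425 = -4.07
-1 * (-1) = 1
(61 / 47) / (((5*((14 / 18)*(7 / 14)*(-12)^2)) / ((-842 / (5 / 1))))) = -25681 / 32900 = -0.78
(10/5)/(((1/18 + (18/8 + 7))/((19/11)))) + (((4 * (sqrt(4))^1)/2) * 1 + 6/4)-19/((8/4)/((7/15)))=15896/11055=1.44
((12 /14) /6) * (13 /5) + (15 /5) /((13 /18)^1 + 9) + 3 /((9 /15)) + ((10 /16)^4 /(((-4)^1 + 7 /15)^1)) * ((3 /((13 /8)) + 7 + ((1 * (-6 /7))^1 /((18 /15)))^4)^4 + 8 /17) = -3189001416699325351647773431 /10946538530925249523980800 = -291.33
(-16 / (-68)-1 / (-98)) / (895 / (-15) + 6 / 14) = -0.00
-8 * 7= -56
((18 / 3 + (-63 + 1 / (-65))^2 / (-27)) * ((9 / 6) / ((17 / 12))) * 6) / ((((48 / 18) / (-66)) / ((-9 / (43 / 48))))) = -688255416288 / 3088475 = -222846.36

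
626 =626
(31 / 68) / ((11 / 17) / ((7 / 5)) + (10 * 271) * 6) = 217 / 7739980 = 0.00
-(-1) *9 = 9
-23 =-23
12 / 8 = 3 / 2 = 1.50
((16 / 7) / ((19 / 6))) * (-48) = -4608 / 133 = -34.65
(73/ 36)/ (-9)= -73/ 324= -0.23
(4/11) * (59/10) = 118/55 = 2.15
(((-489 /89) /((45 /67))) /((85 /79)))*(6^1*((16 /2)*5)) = -1824.74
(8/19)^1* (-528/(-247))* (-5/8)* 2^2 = -10560/4693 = -2.25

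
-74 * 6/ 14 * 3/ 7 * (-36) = 23976/ 49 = 489.31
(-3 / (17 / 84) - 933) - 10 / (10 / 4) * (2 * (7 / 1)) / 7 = -16249 / 17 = -955.82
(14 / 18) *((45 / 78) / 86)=35 / 6708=0.01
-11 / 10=-1.10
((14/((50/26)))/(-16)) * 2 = -91/100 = -0.91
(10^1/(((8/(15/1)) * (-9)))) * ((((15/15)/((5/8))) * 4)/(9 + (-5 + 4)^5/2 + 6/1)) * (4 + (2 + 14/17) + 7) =-18800/1479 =-12.71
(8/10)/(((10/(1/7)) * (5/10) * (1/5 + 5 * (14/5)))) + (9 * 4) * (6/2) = 108.00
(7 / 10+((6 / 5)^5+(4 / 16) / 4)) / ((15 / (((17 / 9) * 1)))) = 2763197 / 6750000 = 0.41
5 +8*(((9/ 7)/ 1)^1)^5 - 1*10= 388357/ 16807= 23.11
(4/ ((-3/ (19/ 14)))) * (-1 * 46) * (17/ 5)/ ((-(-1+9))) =-7429/ 210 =-35.38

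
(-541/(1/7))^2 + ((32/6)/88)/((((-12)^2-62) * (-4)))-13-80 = 77614985711/5412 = 14341276.00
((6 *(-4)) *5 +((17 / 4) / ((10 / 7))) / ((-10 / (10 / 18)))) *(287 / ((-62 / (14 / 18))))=173816671 / 401760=432.64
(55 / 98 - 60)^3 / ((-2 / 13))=2569396578125 / 1882384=1364969.41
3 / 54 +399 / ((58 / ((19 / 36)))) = 7697 / 2088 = 3.69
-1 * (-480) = 480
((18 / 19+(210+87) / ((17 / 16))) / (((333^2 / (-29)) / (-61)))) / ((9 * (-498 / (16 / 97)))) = -142454032 / 865091551491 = -0.00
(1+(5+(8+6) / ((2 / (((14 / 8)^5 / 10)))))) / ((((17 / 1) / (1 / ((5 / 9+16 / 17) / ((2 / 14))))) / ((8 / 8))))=1611801 / 16414720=0.10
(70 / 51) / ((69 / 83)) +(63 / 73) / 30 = 1.68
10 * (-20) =-200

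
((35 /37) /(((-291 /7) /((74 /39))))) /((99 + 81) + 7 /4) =-1960 /8250723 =-0.00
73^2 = 5329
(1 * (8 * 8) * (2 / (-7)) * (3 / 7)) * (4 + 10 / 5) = -2304 / 49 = -47.02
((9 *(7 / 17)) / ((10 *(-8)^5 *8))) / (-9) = 7 / 44564480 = 0.00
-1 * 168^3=-4741632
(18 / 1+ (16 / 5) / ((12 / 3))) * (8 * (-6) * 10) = -9024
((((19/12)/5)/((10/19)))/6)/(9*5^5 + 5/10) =361/101251800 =0.00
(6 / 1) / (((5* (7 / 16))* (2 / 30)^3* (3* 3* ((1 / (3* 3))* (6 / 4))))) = 43200 / 7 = 6171.43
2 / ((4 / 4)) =2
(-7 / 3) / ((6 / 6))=-7 / 3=-2.33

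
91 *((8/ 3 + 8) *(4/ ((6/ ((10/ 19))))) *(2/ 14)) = 8320/ 171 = 48.65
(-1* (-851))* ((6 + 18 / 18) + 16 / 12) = 7091.67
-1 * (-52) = 52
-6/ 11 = -0.55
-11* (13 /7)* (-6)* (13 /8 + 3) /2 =15873 /56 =283.45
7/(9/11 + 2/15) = 1155/157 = 7.36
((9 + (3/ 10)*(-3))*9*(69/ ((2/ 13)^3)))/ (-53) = -110511297/ 4240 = -26063.99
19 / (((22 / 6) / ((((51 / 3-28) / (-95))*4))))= 12 / 5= 2.40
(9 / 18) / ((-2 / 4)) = -1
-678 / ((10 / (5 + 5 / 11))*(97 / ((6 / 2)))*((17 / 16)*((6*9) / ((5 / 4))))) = -4520 / 18139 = -0.25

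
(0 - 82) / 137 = -82 / 137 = -0.60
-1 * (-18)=18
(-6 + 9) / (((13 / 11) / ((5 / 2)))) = 165 / 26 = 6.35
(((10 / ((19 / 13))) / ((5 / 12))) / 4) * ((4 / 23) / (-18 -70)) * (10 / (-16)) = 195 / 38456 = 0.01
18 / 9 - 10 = -8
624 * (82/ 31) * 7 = 358176/ 31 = 11554.06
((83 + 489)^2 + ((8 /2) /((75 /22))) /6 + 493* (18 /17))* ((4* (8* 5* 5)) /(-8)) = -294935576 /9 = -32770619.56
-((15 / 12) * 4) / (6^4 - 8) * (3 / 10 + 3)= -33 / 2576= -0.01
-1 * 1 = -1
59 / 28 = 2.11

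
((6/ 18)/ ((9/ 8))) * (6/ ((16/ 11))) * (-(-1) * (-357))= -1309/ 3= -436.33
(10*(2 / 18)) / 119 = 10 / 1071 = 0.01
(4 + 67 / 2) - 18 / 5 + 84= 1179 / 10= 117.90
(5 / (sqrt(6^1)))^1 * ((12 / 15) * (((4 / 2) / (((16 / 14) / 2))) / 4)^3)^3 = 40353607 * sqrt(6) / 314572800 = 0.31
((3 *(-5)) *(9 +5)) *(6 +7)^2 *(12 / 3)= -141960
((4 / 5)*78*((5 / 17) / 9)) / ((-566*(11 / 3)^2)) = -156 / 582131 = -0.00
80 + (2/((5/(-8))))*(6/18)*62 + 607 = 9313/15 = 620.87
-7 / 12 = -0.58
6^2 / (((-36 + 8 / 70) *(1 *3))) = -105 / 314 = -0.33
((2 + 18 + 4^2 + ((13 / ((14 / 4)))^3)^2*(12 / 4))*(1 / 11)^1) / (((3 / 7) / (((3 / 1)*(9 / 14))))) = 4189422114 / 1294139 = 3237.23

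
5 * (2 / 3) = 10 / 3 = 3.33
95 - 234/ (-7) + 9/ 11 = 9952/ 77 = 129.25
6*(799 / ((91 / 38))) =2001.89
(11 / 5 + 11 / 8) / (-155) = -143 / 6200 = -0.02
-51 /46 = -1.11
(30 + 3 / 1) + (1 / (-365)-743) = -259151 / 365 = -710.00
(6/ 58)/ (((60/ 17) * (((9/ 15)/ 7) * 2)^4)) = 5102125/ 150336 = 33.94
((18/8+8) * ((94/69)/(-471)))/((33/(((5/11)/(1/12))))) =-19270/3932379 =-0.00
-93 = -93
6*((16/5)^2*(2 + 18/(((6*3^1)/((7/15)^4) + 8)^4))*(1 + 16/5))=604418315743734499689377472/1171135438954270489962025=516.10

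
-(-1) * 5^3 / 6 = 125 / 6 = 20.83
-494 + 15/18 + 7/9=-8863/18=-492.39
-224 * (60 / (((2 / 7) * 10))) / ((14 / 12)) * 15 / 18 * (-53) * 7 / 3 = 415520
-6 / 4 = -3 / 2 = -1.50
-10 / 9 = -1.11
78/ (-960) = -13/ 160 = -0.08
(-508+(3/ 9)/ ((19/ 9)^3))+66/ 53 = -184206143/ 363527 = -506.72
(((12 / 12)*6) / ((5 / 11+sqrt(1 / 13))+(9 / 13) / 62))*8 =585723424 / 3667343 - 96745792*sqrt(13) / 3667343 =64.60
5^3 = 125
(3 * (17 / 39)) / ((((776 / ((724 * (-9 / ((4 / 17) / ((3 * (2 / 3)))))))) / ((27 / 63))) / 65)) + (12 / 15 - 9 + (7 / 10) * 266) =-6578267 / 2716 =-2422.04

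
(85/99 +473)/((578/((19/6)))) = 222832/85833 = 2.60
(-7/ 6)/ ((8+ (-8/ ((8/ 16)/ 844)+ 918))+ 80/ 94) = 329/ 3546756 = 0.00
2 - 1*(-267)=269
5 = 5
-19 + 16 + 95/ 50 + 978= 976.90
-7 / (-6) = 7 / 6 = 1.17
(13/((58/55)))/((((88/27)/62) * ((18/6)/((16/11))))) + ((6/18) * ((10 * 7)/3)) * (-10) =103130/2871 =35.92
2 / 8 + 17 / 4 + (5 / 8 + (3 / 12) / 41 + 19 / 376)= 9985 / 1927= 5.18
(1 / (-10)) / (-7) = 1 / 70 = 0.01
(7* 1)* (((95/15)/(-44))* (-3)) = 133/44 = 3.02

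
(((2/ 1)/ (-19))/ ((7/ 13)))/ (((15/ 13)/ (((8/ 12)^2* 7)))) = -1352/ 2565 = -0.53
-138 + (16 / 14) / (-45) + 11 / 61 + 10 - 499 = -12044828 / 19215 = -626.85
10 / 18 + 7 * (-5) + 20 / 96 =-2465 / 72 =-34.24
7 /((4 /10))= 17.50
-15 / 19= -0.79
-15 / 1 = -15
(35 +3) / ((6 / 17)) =323 / 3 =107.67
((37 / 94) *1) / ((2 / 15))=555 / 188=2.95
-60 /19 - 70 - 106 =-179.16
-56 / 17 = -3.29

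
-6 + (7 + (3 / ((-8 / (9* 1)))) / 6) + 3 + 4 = 119 / 16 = 7.44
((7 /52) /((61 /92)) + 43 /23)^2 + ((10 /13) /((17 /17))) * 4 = 7.37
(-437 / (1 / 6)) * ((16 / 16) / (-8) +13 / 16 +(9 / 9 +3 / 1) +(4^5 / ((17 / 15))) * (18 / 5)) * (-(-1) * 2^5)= -4646241684 / 17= -273308334.35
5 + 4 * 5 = 25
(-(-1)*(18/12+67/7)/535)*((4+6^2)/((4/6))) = 930/749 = 1.24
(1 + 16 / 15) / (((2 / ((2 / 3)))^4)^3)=31 / 7971615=0.00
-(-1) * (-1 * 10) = -10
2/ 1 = 2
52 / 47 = 1.11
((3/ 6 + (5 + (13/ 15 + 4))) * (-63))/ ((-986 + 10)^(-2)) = -622127385.60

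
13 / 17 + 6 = 115 / 17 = 6.76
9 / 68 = 0.13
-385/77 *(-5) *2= 50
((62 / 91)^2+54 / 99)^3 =1.03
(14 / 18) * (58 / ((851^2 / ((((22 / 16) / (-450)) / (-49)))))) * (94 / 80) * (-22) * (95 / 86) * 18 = -3133537 / 1569488407200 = -0.00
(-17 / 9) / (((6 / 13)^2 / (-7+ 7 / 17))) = 4732 / 81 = 58.42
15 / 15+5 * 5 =26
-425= -425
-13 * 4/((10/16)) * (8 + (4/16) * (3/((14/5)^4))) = -16005431/24010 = -666.62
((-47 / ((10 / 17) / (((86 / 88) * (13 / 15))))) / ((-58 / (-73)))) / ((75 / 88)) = -32604793 / 326250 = -99.94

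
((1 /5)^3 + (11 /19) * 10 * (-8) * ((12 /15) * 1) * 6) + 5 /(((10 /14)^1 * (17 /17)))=-511356 /2375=-215.31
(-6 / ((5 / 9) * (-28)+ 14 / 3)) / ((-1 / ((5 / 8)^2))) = -675 / 3136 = -0.22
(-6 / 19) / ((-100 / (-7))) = -21 / 950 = -0.02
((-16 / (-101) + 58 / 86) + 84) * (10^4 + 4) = 3685763716 / 4343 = 848667.68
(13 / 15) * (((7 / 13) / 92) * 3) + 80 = 36807 / 460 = 80.02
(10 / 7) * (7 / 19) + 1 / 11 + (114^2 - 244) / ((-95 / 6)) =-840987 / 1045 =-804.77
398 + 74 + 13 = 485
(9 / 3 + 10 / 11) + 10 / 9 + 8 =1289 / 99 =13.02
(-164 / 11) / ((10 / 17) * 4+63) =-0.23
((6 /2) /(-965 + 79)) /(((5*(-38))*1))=0.00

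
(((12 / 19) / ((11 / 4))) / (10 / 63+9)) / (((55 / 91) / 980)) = 53936064 / 1326523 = 40.66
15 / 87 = 5 / 29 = 0.17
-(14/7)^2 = -4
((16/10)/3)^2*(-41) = -2624/225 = -11.66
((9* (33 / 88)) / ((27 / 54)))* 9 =243 / 4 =60.75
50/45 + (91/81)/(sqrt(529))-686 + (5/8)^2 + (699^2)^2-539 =28464366958475311/119232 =238730935977.55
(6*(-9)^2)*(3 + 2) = 2430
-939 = -939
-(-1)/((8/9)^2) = 81/64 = 1.27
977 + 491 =1468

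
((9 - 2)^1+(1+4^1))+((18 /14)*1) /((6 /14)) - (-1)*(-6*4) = -9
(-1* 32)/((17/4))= -128/17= -7.53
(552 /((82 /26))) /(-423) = -2392 /5781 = -0.41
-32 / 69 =-0.46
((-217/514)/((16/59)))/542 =-12803/4457408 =-0.00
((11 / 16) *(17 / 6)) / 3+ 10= 3067 / 288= 10.65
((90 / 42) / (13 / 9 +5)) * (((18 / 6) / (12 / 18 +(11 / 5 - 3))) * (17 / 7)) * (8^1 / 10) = -20655 / 1421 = -14.54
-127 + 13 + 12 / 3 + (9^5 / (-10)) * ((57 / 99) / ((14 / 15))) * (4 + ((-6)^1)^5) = 2179903463 / 77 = 28310434.58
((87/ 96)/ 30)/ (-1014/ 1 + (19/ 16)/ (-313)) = -9077/ 304687860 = -0.00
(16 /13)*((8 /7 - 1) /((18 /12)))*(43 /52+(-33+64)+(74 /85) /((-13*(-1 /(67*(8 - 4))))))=251432 /43095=5.83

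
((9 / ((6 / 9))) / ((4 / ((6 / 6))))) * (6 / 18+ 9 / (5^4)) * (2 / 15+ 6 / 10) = 5379 / 6250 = 0.86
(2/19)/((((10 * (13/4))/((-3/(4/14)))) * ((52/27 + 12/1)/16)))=-2268/58045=-0.04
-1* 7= -7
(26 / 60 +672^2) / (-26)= -13547533 / 780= -17368.63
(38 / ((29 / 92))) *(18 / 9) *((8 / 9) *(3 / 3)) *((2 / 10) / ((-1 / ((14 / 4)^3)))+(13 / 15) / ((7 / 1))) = -49636208 / 27405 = -1811.21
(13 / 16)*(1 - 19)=-14.62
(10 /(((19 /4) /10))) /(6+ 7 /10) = 4000 /1273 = 3.14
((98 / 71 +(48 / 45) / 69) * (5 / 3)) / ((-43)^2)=102566 / 81524259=0.00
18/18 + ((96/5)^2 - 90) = 6991/25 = 279.64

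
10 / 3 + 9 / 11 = 137 / 33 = 4.15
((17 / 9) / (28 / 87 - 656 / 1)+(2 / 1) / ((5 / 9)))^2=9473536123921 / 732154035600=12.94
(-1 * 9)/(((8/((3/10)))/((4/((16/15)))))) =-81/64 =-1.27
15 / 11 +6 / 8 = 93 / 44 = 2.11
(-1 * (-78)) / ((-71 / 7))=-546 / 71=-7.69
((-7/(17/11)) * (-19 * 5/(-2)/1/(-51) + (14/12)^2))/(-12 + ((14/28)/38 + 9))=384769/590427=0.65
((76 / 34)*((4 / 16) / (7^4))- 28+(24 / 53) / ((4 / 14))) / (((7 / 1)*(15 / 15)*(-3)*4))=38095531 / 121144856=0.31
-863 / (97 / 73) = -62999 / 97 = -649.47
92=92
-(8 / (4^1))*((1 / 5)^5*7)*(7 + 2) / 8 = -63 / 12500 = -0.01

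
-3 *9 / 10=-27 / 10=-2.70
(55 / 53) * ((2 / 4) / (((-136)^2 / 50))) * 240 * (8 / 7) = 41250 / 107219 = 0.38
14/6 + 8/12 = 3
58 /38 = 29 /19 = 1.53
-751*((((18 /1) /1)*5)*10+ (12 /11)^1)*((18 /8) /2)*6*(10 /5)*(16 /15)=-535961664 /55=-9744757.53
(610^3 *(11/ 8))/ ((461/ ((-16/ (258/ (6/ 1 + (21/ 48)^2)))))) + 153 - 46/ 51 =-2801527880841/ 10783712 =-259792.54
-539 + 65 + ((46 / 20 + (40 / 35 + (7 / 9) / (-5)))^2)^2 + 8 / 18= -56203149280319 / 157529610000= -356.78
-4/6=-2/3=-0.67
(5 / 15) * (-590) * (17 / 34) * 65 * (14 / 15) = -53690 / 9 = -5965.56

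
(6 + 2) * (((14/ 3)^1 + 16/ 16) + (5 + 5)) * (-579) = -72568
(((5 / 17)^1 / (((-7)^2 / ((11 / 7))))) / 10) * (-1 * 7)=-11 / 1666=-0.01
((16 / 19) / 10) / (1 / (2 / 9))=16 / 855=0.02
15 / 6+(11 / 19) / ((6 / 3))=53 / 19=2.79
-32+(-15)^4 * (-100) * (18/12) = -7593782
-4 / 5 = -0.80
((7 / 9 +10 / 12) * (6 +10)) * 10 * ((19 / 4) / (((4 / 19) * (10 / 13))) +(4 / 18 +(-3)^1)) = 1108873 / 162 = 6844.90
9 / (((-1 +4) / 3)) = 9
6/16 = 3/8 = 0.38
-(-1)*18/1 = 18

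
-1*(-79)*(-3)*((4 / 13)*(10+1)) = -10428 / 13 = -802.15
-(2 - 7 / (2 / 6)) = 19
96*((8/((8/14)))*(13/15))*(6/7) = 4992/5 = 998.40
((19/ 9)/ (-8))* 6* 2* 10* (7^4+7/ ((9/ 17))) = -2064160/ 27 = -76450.37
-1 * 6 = -6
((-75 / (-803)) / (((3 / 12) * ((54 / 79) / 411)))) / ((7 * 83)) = 541150 / 1399629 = 0.39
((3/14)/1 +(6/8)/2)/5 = 33/280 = 0.12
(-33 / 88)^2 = 9 / 64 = 0.14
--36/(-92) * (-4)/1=36/23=1.57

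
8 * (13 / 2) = 52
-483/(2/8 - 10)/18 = 322/117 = 2.75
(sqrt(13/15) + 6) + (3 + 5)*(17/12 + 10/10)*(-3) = -52 + sqrt(195)/15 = -51.07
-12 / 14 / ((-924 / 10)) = 5 / 539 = 0.01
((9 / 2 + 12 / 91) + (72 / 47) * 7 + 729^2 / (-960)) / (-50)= 736641879 / 68432000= 10.76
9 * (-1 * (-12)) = 108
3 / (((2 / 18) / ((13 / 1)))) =351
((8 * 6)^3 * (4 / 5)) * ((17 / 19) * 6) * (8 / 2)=180486144 / 95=1899854.15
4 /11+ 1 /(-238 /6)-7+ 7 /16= -130357 /20944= -6.22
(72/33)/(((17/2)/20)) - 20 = -14.87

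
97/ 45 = 2.16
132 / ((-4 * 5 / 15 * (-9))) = 11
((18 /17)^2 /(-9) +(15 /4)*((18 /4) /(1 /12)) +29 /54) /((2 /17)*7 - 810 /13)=-10291619 /3118446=-3.30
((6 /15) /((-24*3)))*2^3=-2 /45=-0.04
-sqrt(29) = -5.39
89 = 89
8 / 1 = 8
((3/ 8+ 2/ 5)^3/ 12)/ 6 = 29791/ 4608000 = 0.01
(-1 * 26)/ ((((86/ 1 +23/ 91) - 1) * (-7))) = 169/ 3879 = 0.04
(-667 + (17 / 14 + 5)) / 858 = -841 / 1092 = -0.77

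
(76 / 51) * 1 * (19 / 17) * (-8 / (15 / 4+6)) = -46208 / 33813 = -1.37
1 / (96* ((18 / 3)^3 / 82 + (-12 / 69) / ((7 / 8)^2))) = 46207 / 10677120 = 0.00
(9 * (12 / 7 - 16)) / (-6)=150 / 7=21.43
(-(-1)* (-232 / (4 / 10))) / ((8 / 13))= -1885 / 2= -942.50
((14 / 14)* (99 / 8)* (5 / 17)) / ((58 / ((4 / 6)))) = 165 / 3944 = 0.04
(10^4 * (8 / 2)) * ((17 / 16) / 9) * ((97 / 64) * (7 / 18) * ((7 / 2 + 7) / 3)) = 50500625 / 5184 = 9741.63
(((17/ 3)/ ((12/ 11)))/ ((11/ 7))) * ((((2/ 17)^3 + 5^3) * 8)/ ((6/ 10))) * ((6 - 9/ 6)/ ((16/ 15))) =107473275/ 4624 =23242.49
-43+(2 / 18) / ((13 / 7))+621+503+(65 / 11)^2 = 15798889 / 14157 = 1115.98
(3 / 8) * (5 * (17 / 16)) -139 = -17537 / 128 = -137.01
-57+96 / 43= -2355 / 43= -54.77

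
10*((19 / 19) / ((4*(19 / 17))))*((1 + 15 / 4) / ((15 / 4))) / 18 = 17 / 108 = 0.16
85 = 85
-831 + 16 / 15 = -12449 / 15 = -829.93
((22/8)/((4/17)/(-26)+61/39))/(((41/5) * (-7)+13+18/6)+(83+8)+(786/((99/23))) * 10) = 1203345/1276312016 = 0.00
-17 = -17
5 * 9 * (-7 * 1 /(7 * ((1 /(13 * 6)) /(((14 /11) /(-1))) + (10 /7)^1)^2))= -53660880 /2399401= -22.36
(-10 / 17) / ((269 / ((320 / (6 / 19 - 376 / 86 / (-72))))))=-1.86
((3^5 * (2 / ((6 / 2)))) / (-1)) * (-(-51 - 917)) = -156816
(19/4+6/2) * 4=31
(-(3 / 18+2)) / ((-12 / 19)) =247 / 72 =3.43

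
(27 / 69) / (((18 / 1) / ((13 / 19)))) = 13 / 874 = 0.01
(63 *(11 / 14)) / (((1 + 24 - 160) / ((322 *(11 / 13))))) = -19481 / 195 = -99.90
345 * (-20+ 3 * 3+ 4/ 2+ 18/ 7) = -15525/ 7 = -2217.86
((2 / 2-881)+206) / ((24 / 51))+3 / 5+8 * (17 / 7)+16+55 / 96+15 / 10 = -4684339 / 3360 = -1394.15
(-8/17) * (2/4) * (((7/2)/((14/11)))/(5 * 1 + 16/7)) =-77/867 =-0.09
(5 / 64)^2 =25 / 4096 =0.01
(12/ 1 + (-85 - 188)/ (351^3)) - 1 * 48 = -36.00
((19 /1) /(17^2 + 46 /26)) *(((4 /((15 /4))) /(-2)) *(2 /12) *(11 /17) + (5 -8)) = -0.20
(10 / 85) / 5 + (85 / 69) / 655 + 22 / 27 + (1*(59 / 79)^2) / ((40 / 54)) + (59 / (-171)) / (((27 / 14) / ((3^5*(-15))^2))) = -7795869191437364477 / 3279816877860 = -2376922.09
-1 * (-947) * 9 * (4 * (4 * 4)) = 545472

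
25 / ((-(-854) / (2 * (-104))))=-2600 / 427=-6.09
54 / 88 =27 / 44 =0.61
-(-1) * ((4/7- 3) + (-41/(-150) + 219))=227687/1050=216.84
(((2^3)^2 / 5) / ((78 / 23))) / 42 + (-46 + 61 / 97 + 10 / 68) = -609551491 / 13505310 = -45.13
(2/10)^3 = 1/125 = 0.01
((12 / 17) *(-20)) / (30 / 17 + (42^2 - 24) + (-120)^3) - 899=-879413479 / 978213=-899.00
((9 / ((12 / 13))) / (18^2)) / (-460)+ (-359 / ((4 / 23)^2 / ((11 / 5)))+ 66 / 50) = -25944329333 / 993600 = -26111.44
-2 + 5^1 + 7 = 10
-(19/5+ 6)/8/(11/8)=-49/55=-0.89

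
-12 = -12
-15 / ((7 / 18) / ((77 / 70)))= -42.43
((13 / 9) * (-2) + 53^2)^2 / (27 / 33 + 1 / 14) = 98223513850 / 11097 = 8851357.47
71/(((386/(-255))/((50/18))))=-150875/1158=-130.29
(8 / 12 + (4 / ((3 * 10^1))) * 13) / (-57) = -4 / 95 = -0.04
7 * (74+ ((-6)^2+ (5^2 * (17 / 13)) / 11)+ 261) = 374346 / 143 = 2617.80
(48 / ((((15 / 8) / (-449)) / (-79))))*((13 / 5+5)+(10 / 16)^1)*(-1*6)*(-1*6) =6721896384 / 25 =268875855.36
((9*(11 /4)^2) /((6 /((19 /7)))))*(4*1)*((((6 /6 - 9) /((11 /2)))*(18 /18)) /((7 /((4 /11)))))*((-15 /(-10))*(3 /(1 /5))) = -10260 /49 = -209.39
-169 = -169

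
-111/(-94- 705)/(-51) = -37/13583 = -0.00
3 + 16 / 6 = 17 / 3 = 5.67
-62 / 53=-1.17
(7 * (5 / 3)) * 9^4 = 76545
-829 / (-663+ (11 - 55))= 829 / 707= 1.17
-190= -190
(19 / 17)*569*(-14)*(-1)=151354 / 17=8903.18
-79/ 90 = -0.88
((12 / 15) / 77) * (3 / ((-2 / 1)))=-6 / 385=-0.02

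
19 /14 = 1.36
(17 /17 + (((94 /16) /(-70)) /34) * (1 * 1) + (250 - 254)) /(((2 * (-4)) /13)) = 743171 /152320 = 4.88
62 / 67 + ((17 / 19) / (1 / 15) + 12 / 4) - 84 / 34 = 321928 / 21641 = 14.88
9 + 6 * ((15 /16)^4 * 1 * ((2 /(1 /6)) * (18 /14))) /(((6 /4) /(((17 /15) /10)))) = 825921 /57344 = 14.40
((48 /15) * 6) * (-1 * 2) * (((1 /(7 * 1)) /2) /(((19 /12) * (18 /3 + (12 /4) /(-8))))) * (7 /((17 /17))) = -1024 /475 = -2.16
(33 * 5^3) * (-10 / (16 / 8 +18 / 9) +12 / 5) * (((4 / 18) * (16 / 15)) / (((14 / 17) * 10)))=-748 / 63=-11.87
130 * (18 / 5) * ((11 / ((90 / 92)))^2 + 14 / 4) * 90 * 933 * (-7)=-178719796164 / 5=-35743959232.80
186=186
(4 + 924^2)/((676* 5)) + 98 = 59251/169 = 350.60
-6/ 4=-1.50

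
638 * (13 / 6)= 4147 / 3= 1382.33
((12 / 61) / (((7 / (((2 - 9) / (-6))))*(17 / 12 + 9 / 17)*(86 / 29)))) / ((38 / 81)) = 0.01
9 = 9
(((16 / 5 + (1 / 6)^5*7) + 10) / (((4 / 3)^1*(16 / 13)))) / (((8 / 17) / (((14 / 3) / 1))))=793999297 / 9953280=79.77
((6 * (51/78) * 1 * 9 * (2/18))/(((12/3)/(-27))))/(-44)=1377/2288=0.60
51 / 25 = 2.04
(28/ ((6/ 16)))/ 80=14/ 15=0.93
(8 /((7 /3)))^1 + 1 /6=151 /42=3.60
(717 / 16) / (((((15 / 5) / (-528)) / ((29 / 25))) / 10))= -457446 / 5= -91489.20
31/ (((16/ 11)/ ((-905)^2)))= 279287525/ 16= 17455470.31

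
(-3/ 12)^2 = 1/ 16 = 0.06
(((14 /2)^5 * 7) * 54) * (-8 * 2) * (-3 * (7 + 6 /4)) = 2592042768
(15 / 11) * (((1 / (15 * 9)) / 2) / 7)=0.00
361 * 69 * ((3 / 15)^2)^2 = 24909 / 625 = 39.85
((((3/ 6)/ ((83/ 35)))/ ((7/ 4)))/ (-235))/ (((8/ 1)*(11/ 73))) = -73/ 171644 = -0.00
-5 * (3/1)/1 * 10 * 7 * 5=-5250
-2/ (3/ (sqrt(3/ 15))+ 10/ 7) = 28/ 421 - 294 * sqrt(5)/ 2105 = -0.25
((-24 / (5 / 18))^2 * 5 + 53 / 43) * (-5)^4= 1003137125 / 43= 23328770.35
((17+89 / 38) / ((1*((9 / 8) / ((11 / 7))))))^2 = 2371600 / 3249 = 729.95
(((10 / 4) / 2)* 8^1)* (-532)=-5320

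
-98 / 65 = -1.51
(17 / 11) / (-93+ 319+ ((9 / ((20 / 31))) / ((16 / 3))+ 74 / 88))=320 / 47511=0.01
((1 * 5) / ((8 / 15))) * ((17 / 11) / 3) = 425 / 88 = 4.83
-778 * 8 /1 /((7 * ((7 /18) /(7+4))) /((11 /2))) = -6777936 /49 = -138325.22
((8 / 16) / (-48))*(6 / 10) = -1 / 160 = -0.01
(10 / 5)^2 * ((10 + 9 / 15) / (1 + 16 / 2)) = 212 / 45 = 4.71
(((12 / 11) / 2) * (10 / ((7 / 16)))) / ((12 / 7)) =80 / 11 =7.27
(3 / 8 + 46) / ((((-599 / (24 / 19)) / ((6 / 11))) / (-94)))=627732 / 125191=5.01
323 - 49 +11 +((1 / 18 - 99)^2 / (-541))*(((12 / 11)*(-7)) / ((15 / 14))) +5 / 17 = 16973738776 / 40972635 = 414.27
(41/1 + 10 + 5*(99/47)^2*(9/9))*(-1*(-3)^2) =-1454976/2209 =-658.66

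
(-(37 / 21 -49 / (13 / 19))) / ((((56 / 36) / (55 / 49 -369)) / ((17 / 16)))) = -4382886705 / 249704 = -17552.33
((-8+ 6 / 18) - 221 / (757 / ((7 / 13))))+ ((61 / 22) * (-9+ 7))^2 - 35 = -3317222 / 274791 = -12.07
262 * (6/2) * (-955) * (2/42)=-250210/7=-35744.29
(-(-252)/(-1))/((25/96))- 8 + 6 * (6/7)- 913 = -329619/175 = -1883.54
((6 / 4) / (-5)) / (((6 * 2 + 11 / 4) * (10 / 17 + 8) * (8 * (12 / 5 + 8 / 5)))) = -51 / 689120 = -0.00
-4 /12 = -1 /3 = -0.33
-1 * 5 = -5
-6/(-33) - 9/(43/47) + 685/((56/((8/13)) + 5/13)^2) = -580986473/60687792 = -9.57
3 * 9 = 27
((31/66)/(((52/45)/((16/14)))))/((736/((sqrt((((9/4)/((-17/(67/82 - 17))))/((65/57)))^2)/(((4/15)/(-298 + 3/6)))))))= -4748238225/3590219776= -1.32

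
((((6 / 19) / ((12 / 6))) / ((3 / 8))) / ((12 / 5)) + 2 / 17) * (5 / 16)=355 / 3876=0.09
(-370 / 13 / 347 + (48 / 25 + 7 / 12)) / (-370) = -3276761 / 500721000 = -0.01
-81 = -81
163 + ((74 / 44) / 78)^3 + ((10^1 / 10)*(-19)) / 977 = 804604074041453 / 4936810012992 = 162.98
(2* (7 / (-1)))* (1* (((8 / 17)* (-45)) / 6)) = 840 / 17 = 49.41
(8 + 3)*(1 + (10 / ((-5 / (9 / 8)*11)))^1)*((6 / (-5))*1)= -21 / 2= -10.50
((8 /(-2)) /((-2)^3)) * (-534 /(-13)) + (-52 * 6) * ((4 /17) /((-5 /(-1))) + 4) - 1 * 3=-1375884 /1105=-1245.14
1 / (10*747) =0.00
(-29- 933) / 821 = -962 / 821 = -1.17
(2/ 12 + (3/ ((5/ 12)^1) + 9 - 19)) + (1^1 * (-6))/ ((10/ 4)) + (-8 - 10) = -691/ 30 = -23.03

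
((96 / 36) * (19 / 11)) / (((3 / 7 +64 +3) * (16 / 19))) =2527 / 31152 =0.08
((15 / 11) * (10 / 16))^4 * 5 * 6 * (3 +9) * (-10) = -7119140625 / 3748096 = -1899.40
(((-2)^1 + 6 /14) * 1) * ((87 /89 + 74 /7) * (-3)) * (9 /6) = 712305 /8722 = 81.67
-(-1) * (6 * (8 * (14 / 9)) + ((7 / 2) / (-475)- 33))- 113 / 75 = 7629 / 190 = 40.15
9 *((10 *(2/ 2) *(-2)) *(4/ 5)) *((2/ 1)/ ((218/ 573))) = -82512/ 109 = -756.99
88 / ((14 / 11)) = 484 / 7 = 69.14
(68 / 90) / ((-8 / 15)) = -17 / 12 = -1.42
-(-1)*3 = 3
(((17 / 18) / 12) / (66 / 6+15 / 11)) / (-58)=-11 / 100224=-0.00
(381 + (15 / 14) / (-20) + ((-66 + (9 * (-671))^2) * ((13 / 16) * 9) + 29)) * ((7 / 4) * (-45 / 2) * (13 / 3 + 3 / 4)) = -27329704546485 / 512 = -53378329192.35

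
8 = 8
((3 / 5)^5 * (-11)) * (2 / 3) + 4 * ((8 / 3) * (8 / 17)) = 709118 / 159375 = 4.45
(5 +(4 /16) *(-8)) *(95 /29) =285 /29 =9.83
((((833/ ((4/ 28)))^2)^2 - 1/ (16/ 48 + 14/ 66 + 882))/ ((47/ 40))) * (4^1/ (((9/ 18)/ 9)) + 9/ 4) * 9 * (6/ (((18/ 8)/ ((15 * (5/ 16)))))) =1249941393045103313523375/ 152092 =8218324389482045824.39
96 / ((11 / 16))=1536 / 11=139.64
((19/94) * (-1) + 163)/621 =5101/19458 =0.26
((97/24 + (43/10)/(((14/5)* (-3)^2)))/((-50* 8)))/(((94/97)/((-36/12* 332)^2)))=-1418658659/131600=-10780.08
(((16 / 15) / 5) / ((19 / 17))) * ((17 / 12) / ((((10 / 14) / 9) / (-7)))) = -56644 / 2375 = -23.85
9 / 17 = 0.53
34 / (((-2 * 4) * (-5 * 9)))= 17 / 180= 0.09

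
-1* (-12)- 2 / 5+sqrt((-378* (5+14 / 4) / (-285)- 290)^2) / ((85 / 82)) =280.49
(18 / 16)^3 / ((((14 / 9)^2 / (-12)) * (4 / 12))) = -531441 / 25088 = -21.18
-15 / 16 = -0.94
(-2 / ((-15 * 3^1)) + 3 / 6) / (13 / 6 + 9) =49 / 1005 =0.05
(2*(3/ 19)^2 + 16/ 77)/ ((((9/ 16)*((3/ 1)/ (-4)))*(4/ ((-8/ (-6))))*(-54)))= 0.00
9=9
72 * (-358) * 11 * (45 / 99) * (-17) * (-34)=-74492640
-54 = -54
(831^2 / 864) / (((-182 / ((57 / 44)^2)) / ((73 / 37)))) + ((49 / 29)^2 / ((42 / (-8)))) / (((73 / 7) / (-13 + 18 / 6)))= -1077185124029249 / 76836673385472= -14.02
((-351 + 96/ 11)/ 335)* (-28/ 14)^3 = 6024/ 737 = 8.17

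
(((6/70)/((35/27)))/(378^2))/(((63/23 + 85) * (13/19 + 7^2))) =437/4116497212800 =0.00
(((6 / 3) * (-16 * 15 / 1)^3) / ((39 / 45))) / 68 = -103680000 / 221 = -469140.27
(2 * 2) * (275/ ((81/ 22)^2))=532400/ 6561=81.15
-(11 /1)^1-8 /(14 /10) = -117 /7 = -16.71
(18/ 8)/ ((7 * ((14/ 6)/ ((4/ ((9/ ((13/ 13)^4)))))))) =3/ 49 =0.06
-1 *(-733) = 733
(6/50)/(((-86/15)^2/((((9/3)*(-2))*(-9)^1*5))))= 3645/3698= 0.99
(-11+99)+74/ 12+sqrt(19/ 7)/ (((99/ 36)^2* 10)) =8* sqrt(133)/ 4235+565/ 6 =94.19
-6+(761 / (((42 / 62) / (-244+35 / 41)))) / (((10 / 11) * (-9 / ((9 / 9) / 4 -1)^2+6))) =862149623 / 28700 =30040.06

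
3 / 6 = 1 / 2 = 0.50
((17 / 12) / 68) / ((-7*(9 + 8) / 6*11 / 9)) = -9 / 10472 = -0.00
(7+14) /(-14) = -3 /2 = -1.50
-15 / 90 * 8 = -4 / 3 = -1.33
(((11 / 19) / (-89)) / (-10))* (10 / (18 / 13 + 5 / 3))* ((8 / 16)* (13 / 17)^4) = 12252669 / 33613694618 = 0.00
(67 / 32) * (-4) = -67 / 8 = -8.38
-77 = -77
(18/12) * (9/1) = 27/2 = 13.50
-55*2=-110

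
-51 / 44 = -1.16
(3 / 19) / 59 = 3 / 1121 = 0.00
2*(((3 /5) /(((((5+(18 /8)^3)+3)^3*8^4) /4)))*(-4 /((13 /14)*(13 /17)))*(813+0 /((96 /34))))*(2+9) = -769241088 /94999896485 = -0.01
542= 542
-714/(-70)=51/5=10.20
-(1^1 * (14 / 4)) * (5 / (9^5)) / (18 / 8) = -70 / 531441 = -0.00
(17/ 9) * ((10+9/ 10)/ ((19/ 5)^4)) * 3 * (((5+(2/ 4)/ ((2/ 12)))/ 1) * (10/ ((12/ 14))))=32427500/ 1172889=27.65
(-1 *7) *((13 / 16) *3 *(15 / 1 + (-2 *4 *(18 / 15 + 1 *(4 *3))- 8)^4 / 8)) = -3551945682831 / 10000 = -355194568.28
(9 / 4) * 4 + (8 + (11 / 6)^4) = 36673 / 1296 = 28.30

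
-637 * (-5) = 3185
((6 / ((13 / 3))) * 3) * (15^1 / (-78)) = -135 / 169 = -0.80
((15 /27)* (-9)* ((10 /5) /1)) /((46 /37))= -185 /23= -8.04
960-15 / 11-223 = 8092 / 11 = 735.64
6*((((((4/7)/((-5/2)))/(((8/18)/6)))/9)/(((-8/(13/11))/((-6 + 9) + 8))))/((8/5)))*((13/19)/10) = 1521/10640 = 0.14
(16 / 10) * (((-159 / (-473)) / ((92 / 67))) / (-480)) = -3551 / 4351600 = -0.00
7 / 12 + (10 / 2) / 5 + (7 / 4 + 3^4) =253 / 3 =84.33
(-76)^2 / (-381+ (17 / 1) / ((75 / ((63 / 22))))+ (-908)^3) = -3176800 / 411737530793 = -0.00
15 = 15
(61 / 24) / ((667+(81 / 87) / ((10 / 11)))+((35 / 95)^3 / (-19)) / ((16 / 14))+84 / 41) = 0.00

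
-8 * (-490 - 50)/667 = 4320/667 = 6.48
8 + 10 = 18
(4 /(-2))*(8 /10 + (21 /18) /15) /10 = -79 /450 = -0.18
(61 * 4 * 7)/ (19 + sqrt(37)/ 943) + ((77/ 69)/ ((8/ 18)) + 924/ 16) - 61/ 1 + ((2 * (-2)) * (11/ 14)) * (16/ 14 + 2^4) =455828197730/ 12921008793 - 57523 * sqrt(37)/ 11464959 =35.25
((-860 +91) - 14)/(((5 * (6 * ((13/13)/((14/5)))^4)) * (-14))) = 358092/3125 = 114.59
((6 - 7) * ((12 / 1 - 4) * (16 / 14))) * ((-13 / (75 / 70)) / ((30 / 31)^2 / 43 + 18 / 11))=29091392 / 434835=66.90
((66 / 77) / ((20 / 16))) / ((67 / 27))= 648 / 2345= 0.28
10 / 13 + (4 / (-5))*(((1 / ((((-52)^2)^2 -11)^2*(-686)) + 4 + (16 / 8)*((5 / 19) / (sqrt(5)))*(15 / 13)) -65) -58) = 95.75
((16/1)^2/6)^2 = 16384/9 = 1820.44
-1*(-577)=577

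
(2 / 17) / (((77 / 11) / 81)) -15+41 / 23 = -32450 / 2737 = -11.86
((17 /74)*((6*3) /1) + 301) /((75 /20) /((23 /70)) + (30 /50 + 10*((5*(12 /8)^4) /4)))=41547200 /10252071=4.05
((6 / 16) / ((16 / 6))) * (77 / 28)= 0.39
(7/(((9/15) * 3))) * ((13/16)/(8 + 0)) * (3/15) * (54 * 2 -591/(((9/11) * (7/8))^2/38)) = -3452.81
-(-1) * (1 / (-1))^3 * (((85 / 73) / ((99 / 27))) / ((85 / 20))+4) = -3272 / 803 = -4.07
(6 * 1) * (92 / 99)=5.58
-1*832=-832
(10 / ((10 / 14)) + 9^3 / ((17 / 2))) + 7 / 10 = 100.46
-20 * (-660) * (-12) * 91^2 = -1311710400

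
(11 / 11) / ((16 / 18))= 9 / 8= 1.12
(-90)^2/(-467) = -8100/467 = -17.34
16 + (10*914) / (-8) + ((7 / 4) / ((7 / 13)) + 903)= -881 / 4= -220.25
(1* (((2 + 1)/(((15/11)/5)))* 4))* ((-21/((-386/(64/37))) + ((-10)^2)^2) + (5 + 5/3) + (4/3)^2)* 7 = 198117539312/64269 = 3082629.87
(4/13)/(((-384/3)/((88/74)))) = -11/3848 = -0.00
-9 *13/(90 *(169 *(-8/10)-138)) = 13/2732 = 0.00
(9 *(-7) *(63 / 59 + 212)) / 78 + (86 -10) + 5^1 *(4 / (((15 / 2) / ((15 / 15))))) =-33073 / 354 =-93.43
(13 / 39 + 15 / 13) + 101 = 102.49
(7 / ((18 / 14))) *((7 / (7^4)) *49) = 7 / 9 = 0.78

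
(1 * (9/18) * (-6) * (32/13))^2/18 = 512/169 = 3.03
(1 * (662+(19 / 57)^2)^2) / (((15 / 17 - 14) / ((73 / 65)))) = -44067514121 / 1174095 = -37533.18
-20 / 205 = -4 / 41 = -0.10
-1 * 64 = -64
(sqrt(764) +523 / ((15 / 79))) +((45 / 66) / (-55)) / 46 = 2782.11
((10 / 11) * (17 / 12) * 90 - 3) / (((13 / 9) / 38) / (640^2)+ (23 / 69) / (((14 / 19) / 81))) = 1217883340800 / 395244749801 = 3.08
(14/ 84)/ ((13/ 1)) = 1/ 78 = 0.01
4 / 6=2 / 3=0.67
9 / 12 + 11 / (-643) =1885 / 2572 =0.73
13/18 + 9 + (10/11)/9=1945/198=9.82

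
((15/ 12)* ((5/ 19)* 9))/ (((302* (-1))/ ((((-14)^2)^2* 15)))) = -16206750/ 2869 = -5648.92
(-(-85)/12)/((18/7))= 595/216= 2.75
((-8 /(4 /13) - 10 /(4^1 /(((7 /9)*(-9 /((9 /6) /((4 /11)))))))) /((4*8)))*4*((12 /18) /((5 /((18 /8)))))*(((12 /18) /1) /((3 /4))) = -359 /495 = -0.73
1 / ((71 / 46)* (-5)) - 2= -756 / 355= -2.13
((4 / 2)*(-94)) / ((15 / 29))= -5452 / 15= -363.47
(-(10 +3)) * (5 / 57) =-65 / 57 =-1.14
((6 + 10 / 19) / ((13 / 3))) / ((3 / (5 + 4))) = 1116 / 247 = 4.52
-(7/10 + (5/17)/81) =-9689/13770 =-0.70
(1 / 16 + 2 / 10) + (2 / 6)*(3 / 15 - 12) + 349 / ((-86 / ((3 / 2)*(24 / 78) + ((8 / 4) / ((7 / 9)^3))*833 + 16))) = -13560673433 / 939120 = -14439.77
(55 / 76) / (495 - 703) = -0.00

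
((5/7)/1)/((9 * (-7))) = -5/441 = -0.01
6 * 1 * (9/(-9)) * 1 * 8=-48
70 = 70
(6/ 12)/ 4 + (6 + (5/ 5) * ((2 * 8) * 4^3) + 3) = 8265/ 8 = 1033.12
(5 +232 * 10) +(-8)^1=2317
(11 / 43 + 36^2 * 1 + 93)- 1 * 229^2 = -2195225 / 43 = -51051.74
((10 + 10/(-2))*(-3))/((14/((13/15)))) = -13/14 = -0.93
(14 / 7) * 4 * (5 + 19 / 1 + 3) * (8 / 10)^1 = 864 / 5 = 172.80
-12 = -12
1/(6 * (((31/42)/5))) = 35/31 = 1.13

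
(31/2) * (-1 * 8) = -124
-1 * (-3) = 3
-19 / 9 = -2.11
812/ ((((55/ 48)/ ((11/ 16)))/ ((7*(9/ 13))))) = 153468/ 65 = 2361.05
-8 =-8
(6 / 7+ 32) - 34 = -8 / 7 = -1.14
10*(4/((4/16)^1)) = 160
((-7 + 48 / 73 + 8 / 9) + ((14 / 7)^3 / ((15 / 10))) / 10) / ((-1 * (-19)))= -16163 / 62415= -0.26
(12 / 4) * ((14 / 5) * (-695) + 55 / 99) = -17509 / 3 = -5836.33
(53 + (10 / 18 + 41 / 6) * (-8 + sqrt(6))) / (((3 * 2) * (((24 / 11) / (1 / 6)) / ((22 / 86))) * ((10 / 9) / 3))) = -1331 / 24768 + 16093 * sqrt(6) / 247680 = 0.11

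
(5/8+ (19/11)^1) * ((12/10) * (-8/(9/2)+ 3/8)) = -6969/1760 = -3.96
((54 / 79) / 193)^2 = 2916 / 232471009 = 0.00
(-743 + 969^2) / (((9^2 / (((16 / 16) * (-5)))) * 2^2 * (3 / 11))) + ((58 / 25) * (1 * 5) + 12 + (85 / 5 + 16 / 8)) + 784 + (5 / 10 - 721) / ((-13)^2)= -10732065884 / 205335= -52266.13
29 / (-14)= -2.07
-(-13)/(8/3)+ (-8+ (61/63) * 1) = -2.16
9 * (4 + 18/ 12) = 99/ 2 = 49.50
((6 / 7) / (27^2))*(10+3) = 26 / 1701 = 0.02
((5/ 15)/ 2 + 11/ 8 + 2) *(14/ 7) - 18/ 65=5309/ 780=6.81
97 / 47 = 2.06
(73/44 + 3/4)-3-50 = -1113/22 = -50.59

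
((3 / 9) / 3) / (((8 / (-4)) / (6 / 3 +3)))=-5 / 18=-0.28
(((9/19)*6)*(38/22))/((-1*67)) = -54/737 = -0.07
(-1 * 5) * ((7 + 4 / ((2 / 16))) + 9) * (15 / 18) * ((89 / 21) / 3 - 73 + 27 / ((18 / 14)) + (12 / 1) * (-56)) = 9104600 / 63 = 144517.46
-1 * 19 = -19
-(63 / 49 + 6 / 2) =-30 / 7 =-4.29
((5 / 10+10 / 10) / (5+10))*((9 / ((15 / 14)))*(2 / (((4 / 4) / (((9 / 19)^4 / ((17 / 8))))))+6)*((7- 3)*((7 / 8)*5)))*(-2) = -1969464546 / 11077285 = -177.79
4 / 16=1 / 4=0.25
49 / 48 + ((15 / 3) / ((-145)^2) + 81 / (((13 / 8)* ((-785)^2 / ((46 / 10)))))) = 1651597210697 / 1616925102000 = 1.02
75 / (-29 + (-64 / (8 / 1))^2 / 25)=-2.84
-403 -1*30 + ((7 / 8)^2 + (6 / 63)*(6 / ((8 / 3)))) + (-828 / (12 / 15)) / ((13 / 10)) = -1228.17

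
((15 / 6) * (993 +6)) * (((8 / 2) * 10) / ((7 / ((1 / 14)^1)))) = 49950 / 49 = 1019.39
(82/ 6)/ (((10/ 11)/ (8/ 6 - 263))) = -70807/ 18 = -3933.72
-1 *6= -6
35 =35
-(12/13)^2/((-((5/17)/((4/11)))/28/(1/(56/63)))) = 308448/9295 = 33.18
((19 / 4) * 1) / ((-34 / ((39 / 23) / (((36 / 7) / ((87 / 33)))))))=-0.12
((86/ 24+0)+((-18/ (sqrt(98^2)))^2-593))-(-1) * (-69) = -18969329/ 28812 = -658.38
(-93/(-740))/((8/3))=279/5920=0.05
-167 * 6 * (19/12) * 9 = -28557/2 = -14278.50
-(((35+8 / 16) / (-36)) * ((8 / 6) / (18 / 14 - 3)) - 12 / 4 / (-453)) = -75695 / 97848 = -0.77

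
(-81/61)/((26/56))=-2268/793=-2.86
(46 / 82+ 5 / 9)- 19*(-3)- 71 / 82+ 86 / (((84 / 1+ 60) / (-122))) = -23041 / 1476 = -15.61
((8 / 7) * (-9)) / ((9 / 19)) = -152 / 7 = -21.71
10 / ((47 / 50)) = 500 / 47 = 10.64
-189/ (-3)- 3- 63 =-3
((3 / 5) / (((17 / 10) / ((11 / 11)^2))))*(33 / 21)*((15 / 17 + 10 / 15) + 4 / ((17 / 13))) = 5170 / 2023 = 2.56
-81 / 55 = -1.47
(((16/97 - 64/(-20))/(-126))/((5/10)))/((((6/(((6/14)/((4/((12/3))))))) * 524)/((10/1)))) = -136/1867929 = -0.00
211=211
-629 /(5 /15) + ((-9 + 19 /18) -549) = -43991 /18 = -2443.94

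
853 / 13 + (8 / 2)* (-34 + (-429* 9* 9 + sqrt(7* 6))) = -1807863 / 13 + 4* sqrt(42) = -139040.46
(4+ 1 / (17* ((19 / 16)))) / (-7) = -0.58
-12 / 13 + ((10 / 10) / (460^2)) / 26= -5078399 / 5501600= -0.92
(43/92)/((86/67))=67/184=0.36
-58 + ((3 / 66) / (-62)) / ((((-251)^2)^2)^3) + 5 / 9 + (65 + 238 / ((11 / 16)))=271532916713699287829662388261782471 / 767611614924506838810296300340276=353.74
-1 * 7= -7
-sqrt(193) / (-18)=sqrt(193) / 18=0.77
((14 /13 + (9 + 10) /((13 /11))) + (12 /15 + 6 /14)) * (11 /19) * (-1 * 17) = -1564068 /8645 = -180.92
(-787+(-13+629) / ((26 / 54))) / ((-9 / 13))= -6401 / 9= -711.22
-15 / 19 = -0.79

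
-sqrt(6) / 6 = -0.41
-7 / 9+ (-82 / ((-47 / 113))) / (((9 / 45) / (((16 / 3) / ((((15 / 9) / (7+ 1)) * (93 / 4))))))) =14222377 / 13113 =1084.60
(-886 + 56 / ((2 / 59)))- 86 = 680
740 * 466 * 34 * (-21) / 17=-14483280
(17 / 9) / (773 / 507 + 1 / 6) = 5746 / 5145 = 1.12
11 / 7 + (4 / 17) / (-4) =180 / 119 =1.51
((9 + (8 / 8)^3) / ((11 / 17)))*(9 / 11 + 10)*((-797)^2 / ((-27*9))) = -437039.69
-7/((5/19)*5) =-5.32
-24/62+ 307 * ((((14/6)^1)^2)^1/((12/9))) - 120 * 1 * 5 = 242989/372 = 653.20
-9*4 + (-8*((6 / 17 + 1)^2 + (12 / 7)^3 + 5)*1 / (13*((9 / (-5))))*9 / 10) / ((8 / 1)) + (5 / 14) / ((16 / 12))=-27974169 / 793016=-35.28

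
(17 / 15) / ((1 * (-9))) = -17 / 135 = -0.13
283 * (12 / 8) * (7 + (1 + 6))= 5943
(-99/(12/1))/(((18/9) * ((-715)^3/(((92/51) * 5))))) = 23/225961450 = 0.00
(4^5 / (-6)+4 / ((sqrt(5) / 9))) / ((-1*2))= 256 / 3 - 18*sqrt(5) / 5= 77.28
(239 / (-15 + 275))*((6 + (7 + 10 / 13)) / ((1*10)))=42781 / 33800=1.27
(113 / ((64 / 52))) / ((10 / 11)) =16159 / 160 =100.99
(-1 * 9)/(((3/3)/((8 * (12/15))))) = -288/5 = -57.60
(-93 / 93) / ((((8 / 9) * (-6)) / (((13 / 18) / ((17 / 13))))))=169 / 1632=0.10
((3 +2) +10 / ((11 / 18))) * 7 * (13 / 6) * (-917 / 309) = -19610045 / 20394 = -961.56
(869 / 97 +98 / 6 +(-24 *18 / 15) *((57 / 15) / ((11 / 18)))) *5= -12307168 / 16005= -768.96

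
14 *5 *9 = 630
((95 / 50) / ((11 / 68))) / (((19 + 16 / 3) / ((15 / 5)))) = 5814 / 4015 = 1.45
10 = 10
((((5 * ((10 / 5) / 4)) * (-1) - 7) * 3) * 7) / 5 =-399 / 10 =-39.90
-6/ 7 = -0.86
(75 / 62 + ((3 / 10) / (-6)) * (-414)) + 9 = 4791 / 155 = 30.91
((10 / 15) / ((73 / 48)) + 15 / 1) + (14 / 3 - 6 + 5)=4184 / 219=19.11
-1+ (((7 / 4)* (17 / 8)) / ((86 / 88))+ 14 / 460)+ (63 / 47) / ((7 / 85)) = 35535813 / 1859320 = 19.11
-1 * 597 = -597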